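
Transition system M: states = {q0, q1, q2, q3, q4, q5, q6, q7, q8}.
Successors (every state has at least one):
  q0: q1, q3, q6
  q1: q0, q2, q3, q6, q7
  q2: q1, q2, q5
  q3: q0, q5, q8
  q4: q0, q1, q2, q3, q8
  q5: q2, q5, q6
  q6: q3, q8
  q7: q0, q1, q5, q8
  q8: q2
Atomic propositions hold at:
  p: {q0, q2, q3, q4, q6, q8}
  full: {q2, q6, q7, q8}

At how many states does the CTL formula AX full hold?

1

Sat(AX full) = {s : every successor in {q2, q6, q7, q8}} = {q8}
|Sat(AX full)| = |{q8}| = 1.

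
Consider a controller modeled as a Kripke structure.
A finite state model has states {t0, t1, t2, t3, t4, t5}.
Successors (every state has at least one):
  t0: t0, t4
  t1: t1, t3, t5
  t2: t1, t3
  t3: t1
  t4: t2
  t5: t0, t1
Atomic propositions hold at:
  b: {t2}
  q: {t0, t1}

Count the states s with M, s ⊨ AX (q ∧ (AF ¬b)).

Sat(¬b) = {t0, t1, t3, t4, t5}
AF ¬b: least fixpoint, start Z0 = {t0, t1, t3, t4, t5}, add states with every successor in Z. Z1 = {t0, t1, t2, t3, t4, t5}; fixed.
Sat(AF ¬b) = {t0, t1, t2, t3, t4, t5}
Sat(q ∧ (AF ¬b)) = {t0, t1}
Sat(AX (q ∧ (AF ¬b))) = {s : every successor in {t0, t1}} = {t3, t5}
|Sat(AX (q ∧ (AF ¬b)))| = |{t3, t5}| = 2.

2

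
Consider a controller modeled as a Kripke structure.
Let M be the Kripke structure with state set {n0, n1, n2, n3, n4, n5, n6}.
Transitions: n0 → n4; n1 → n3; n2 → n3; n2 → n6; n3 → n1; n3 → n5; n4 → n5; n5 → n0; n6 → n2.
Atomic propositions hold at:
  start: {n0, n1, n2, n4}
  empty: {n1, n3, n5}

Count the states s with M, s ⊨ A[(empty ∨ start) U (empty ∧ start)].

1

Sat(empty ∨ start) = {n0, n1, n2, n3, n4, n5}
Sat(empty ∧ start) = {n1}
A[(empty ∨ start) U (empty ∧ start)]: least fixpoint, start Z0 = Sat((empty ∧ start)) = {n1}, add states in Sat(empty ∨ start) with every successor in Z. Already a fixed point.
Sat(A[(empty ∨ start) U (empty ∧ start)]) = {n1}
|Sat(A[(empty ∨ start) U (empty ∧ start)])| = |{n1}| = 1.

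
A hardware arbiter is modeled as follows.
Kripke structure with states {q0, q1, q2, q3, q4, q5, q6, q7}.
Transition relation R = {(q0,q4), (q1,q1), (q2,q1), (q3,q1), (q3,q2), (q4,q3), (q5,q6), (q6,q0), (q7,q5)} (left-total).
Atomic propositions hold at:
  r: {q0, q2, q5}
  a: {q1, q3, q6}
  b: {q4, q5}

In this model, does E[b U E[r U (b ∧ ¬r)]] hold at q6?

No

Sat(¬r) = {q1, q3, q4, q6, q7}
Sat(b ∧ ¬r) = {q4}
E[r U (b ∧ ¬r)]: least fixpoint, start Z0 = Sat((b ∧ ¬r)) = {q4}, add states in Sat(r) with some successor in Z. Z1 = {q0, q4}; fixed.
Sat(E[r U (b ∧ ¬r)]) = {q0, q4}
E[b U E[r U (b ∧ ¬r)]]: least fixpoint, start Z0 = Sat(E[r U (b ∧ ¬r)]) = {q0, q4}, add states in Sat(b) with some successor in Z. Already a fixed point.
Sat(E[b U E[r U (b ∧ ¬r)]]) = {q0, q4}
q6 ∉ Sat(E[b U E[r U (b ∧ ¬r)]]) = {q0, q4}, so the formula does not hold at q6.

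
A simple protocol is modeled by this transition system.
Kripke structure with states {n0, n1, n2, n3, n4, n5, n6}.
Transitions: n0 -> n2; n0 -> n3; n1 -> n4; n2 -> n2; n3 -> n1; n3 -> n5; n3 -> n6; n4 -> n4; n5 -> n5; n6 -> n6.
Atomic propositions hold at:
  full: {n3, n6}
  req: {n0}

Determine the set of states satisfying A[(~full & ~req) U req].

{n0}

Sat(~full) = {n0, n1, n2, n4, n5}
Sat(~req) = {n1, n2, n3, n4, n5, n6}
Sat(~full & ~req) = {n1, n2, n4, n5}
A[(~full & ~req) U req]: least fixpoint, start Z0 = Sat(req) = {n0}, add states in Sat(~full & ~req) with every successor in Z. Already a fixed point.
Sat(A[(~full & ~req) U req]) = {n0}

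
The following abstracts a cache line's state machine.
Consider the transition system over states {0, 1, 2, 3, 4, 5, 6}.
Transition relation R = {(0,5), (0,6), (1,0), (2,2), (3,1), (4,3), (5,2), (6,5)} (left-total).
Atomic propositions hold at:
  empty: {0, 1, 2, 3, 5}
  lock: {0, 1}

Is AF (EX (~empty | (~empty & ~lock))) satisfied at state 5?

No

Sat(~empty) = {4, 6}
Sat(~lock) = {2, 3, 4, 5, 6}
Sat(~empty & ~lock) = {4, 6}
Sat(~empty | (~empty & ~lock)) = {4, 6}
Sat(EX (~empty | (~empty & ~lock))) = {s : some successor in {4, 6}} = {0}
AF (EX (~empty | (~empty & ~lock))): least fixpoint, start Z0 = {0}, add states with every successor in Z. Z1 = {0, 1}; Z2 = {0, 1, 3}; Z3 = {0, 1, 3, 4}; fixed.
Sat(AF (EX (~empty | (~empty & ~lock)))) = {0, 1, 3, 4}
5 ∉ Sat(AF (EX (~empty | (~empty & ~lock)))) = {0, 1, 3, 4}, so the formula does not hold at 5.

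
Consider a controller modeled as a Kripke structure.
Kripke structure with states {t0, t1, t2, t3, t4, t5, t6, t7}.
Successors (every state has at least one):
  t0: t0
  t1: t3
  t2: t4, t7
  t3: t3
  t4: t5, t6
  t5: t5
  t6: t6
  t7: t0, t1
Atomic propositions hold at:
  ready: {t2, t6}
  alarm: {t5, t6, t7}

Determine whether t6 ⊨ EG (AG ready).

AG ready: greatest fixpoint, start Z0 = {t2, t6}, keep only states in Sat with every successor in Z. Z1 = {t6}; fixed.
Sat(AG ready) = {t6}
EG (AG ready): greatest fixpoint, start Z0 = {t6}, keep only states in Sat with some successor in Z. Already a fixed point.
Sat(EG (AG ready)) = {t6}
t6 ∈ Sat(EG (AG ready)) = {t6}, so the formula holds at t6.

Yes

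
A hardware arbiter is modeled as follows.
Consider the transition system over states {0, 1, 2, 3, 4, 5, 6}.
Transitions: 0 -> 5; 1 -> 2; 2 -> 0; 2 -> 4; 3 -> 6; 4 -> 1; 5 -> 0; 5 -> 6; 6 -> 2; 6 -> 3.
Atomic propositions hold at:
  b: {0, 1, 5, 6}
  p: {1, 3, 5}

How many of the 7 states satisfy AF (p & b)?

Sat(p & b) = {1, 5}
AF (p & b): least fixpoint, start Z0 = {1, 5}, add states with every successor in Z. Z1 = {0, 1, 4, 5}; Z2 = {0, 1, 2, 4, 5}; fixed.
Sat(AF (p & b)) = {0, 1, 2, 4, 5}
|Sat(AF (p & b))| = |{0, 1, 2, 4, 5}| = 5.

5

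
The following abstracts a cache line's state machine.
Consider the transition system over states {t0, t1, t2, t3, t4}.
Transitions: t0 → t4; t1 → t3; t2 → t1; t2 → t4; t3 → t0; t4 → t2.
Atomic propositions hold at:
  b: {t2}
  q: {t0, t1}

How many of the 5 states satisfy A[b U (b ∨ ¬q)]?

3

Sat(¬q) = {t2, t3, t4}
Sat(b ∨ ¬q) = {t2, t3, t4}
A[b U (b ∨ ¬q)]: least fixpoint, start Z0 = Sat((b ∨ ¬q)) = {t2, t3, t4}, add states in Sat(b) with every successor in Z. Already a fixed point.
Sat(A[b U (b ∨ ¬q)]) = {t2, t3, t4}
|Sat(A[b U (b ∨ ¬q)])| = |{t2, t3, t4}| = 3.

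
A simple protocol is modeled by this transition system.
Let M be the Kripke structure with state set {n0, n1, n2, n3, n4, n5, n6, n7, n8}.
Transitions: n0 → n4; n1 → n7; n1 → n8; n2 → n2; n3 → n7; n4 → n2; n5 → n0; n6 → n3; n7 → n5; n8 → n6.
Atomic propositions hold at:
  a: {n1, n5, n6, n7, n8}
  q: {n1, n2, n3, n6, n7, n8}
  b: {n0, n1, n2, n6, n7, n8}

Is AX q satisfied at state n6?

Sat(AX q) = {s : every successor in {n1, n2, n3, n6, n7, n8}} = {n1, n2, n3, n4, n6, n8}
n6 ∈ Sat(AX q) = {n1, n2, n3, n4, n6, n8}, so the formula holds at n6.

Yes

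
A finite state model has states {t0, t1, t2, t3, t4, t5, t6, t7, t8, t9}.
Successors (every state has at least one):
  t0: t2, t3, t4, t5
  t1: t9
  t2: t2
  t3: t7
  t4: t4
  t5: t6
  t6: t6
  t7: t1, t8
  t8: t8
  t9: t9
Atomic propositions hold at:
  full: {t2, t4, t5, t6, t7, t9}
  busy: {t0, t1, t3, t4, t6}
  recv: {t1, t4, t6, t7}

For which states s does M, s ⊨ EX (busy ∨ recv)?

Sat(busy ∨ recv) = {t0, t1, t3, t4, t6, t7}
Sat(EX (busy ∨ recv)) = {s : some successor in {t0, t1, t3, t4, t6, t7}} = {t0, t3, t4, t5, t6, t7}

{t0, t3, t4, t5, t6, t7}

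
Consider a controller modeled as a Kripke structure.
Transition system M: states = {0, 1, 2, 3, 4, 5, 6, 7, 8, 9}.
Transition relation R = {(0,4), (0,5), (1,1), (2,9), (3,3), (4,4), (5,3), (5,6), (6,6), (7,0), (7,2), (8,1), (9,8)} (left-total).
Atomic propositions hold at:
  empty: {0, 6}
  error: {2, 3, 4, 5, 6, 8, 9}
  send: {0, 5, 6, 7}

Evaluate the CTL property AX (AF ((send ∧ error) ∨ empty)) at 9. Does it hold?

No

Sat(send ∧ error) = {5, 6}
Sat((send ∧ error) ∨ empty) = {0, 5, 6}
AF ((send ∧ error) ∨ empty): least fixpoint, start Z0 = {0, 5, 6}, add states with every successor in Z. Already a fixed point.
Sat(AF ((send ∧ error) ∨ empty)) = {0, 5, 6}
Sat(AX (AF ((send ∧ error) ∨ empty))) = {s : every successor in {0, 5, 6}} = {6}
9 ∉ Sat(AX (AF ((send ∧ error) ∨ empty))) = {6}, so the formula does not hold at 9.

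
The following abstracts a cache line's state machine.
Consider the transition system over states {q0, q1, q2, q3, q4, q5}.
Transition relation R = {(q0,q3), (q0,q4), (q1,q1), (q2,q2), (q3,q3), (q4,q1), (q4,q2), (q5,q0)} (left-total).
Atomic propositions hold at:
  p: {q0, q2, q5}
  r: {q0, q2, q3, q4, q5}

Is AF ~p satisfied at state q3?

Sat(~p) = {q1, q3, q4}
AF ~p: least fixpoint, start Z0 = {q1, q3, q4}, add states with every successor in Z. Z1 = {q0, q1, q3, q4}; Z2 = {q0, q1, q3, q4, q5}; fixed.
Sat(AF ~p) = {q0, q1, q3, q4, q5}
q3 ∈ Sat(AF ~p) = {q0, q1, q3, q4, q5}, so the formula holds at q3.

Yes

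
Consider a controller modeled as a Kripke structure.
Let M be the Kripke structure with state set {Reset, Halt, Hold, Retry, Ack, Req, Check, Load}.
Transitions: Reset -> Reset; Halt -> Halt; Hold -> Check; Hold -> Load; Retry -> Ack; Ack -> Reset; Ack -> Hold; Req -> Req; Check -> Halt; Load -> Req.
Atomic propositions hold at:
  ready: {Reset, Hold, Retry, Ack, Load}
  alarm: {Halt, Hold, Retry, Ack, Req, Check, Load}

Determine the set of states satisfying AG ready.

AG ready: greatest fixpoint, start Z0 = {Reset, Hold, Retry, Ack, Load}, keep only states in Sat with every successor in Z. Z1 = {Reset, Retry, Ack}; Z2 = {Reset, Retry}; Z3 = {Reset}; fixed.
Sat(AG ready) = {Reset}

{Reset}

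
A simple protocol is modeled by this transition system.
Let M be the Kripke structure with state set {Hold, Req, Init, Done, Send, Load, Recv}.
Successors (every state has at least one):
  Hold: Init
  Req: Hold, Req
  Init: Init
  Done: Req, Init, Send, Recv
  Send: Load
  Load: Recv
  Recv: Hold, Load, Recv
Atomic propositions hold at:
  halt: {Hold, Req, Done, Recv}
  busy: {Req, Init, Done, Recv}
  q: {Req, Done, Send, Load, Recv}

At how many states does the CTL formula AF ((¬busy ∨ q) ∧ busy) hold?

5

Sat(¬busy) = {Hold, Send, Load}
Sat(¬busy ∨ q) = {Hold, Req, Done, Send, Load, Recv}
Sat((¬busy ∨ q) ∧ busy) = {Req, Done, Recv}
AF ((¬busy ∨ q) ∧ busy): least fixpoint, start Z0 = {Req, Done, Recv}, add states with every successor in Z. Z1 = {Req, Done, Load, Recv}; Z2 = {Req, Done, Send, Load, Recv}; fixed.
Sat(AF ((¬busy ∨ q) ∧ busy)) = {Req, Done, Send, Load, Recv}
|Sat(AF ((¬busy ∨ q) ∧ busy))| = |{Req, Done, Send, Load, Recv}| = 5.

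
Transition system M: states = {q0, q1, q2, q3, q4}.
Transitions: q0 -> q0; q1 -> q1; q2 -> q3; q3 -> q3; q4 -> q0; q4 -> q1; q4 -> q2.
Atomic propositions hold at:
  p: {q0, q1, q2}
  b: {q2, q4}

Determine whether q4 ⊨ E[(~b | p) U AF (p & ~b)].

No

Sat(~b) = {q0, q1, q3}
Sat(~b | p) = {q0, q1, q2, q3}
Sat(p & ~b) = {q0, q1}
AF (p & ~b): least fixpoint, start Z0 = {q0, q1}, add states with every successor in Z. Already a fixed point.
Sat(AF (p & ~b)) = {q0, q1}
E[(~b | p) U AF (p & ~b)]: least fixpoint, start Z0 = Sat(AF (p & ~b)) = {q0, q1}, add states in Sat(~b | p) with some successor in Z. Already a fixed point.
Sat(E[(~b | p) U AF (p & ~b)]) = {q0, q1}
q4 ∉ Sat(E[(~b | p) U AF (p & ~b)]) = {q0, q1}, so the formula does not hold at q4.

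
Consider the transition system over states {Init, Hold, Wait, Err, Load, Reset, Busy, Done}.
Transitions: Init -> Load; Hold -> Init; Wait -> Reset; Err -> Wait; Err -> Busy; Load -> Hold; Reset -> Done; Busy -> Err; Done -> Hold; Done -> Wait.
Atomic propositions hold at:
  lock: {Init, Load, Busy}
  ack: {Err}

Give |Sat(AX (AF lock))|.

3

AF lock: least fixpoint, start Z0 = {Init, Load, Busy}, add states with every successor in Z. Z1 = {Init, Hold, Load, Busy}; fixed.
Sat(AF lock) = {Init, Hold, Load, Busy}
Sat(AX (AF lock)) = {s : every successor in {Init, Hold, Load, Busy}} = {Init, Hold, Load}
|Sat(AX (AF lock))| = |{Init, Hold, Load}| = 3.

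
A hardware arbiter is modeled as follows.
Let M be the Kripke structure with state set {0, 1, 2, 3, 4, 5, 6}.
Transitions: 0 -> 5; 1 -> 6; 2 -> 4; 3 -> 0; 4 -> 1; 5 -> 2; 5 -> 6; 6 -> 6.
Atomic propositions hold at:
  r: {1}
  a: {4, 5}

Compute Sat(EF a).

{0, 2, 3, 4, 5}

EF a: least fixpoint, start Z0 = {4, 5}, add states with some successor in Z. Z1 = {0, 2, 4, 5}; Z2 = {0, 2, 3, 4, 5}; fixed.
Sat(EF a) = {0, 2, 3, 4, 5}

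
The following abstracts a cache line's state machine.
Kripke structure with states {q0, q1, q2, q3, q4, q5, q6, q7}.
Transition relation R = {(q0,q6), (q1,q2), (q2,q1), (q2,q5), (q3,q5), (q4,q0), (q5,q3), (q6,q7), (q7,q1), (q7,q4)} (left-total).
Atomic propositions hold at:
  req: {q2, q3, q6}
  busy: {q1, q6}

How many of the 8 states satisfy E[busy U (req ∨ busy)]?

Sat(req ∨ busy) = {q1, q2, q3, q6}
E[busy U (req ∨ busy)]: least fixpoint, start Z0 = Sat((req ∨ busy)) = {q1, q2, q3, q6}, add states in Sat(busy) with some successor in Z. Already a fixed point.
Sat(E[busy U (req ∨ busy)]) = {q1, q2, q3, q6}
|Sat(E[busy U (req ∨ busy)])| = |{q1, q2, q3, q6}| = 4.

4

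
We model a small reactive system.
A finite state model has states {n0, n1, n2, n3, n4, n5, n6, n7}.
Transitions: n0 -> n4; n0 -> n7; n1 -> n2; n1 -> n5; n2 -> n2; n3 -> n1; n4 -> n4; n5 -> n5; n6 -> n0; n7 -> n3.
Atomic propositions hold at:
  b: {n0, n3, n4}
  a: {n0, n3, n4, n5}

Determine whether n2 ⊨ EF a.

EF a: least fixpoint, start Z0 = {n0, n3, n4, n5}, add states with some successor in Z. Z1 = {n0, n1, n3, n4, n5, n6, n7}; fixed.
Sat(EF a) = {n0, n1, n3, n4, n5, n6, n7}
n2 ∉ Sat(EF a) = {n0, n1, n3, n4, n5, n6, n7}, so the formula does not hold at n2.

No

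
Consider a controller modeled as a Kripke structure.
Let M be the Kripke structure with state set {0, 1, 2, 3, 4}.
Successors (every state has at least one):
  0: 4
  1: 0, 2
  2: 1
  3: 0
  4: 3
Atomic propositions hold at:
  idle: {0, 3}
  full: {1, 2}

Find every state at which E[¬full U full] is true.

Sat(¬full) = {0, 3, 4}
E[¬full U full]: least fixpoint, start Z0 = Sat(full) = {1, 2}, add states in Sat(¬full) with some successor in Z. Already a fixed point.
Sat(E[¬full U full]) = {1, 2}

{1, 2}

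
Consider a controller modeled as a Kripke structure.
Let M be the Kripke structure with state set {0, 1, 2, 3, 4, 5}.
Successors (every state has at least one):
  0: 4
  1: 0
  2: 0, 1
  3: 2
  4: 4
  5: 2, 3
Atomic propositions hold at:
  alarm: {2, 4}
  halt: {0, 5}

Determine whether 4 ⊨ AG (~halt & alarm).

Sat(~halt) = {1, 2, 3, 4}
Sat(~halt & alarm) = {2, 4}
AG (~halt & alarm): greatest fixpoint, start Z0 = {2, 4}, keep only states in Sat with every successor in Z. Z1 = {4}; fixed.
Sat(AG (~halt & alarm)) = {4}
4 ∈ Sat(AG (~halt & alarm)) = {4}, so the formula holds at 4.

Yes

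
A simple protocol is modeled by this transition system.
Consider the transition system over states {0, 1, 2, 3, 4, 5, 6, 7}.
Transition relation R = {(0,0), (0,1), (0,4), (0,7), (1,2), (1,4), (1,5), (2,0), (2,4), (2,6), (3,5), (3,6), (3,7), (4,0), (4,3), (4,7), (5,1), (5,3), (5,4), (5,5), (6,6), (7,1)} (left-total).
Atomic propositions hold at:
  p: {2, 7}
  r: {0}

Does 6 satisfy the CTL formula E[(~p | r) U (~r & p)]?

No

Sat(~p) = {0, 1, 3, 4, 5, 6}
Sat(~p | r) = {0, 1, 3, 4, 5, 6}
Sat(~r) = {1, 2, 3, 4, 5, 6, 7}
Sat(~r & p) = {2, 7}
E[(~p | r) U (~r & p)]: least fixpoint, start Z0 = Sat((~r & p)) = {2, 7}, add states in Sat(~p | r) with some successor in Z. Z1 = {0, 1, 2, 3, 4, 7}; Z2 = {0, 1, 2, 3, 4, 5, 7}; fixed.
Sat(E[(~p | r) U (~r & p)]) = {0, 1, 2, 3, 4, 5, 7}
6 ∉ Sat(E[(~p | r) U (~r & p)]) = {0, 1, 2, 3, 4, 5, 7}, so the formula does not hold at 6.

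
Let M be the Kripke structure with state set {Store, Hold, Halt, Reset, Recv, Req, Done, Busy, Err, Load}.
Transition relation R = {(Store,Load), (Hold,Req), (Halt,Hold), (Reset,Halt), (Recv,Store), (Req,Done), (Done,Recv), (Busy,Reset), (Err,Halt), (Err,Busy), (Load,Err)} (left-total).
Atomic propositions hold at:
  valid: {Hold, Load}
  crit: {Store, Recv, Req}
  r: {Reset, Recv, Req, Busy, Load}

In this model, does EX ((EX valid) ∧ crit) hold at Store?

No

Sat(EX valid) = {s : some successor in {Hold, Load}} = {Store, Halt}
Sat((EX valid) ∧ crit) = {Store}
Sat(EX ((EX valid) ∧ crit)) = {s : some successor in {Store}} = {Recv}
Store ∉ Sat(EX ((EX valid) ∧ crit)) = {Recv}, so the formula does not hold at Store.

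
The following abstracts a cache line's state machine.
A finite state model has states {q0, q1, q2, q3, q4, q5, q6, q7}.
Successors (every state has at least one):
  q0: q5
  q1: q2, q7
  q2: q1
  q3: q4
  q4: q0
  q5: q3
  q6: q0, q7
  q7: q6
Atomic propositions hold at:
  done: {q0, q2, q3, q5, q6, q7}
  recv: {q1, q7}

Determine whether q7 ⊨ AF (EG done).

Yes

EG done: greatest fixpoint, start Z0 = {q0, q2, q3, q5, q6, q7}, keep only states in Sat with some successor in Z. Z1 = {q0, q5, q6, q7}; Z2 = {q0, q6, q7}; Z3 = {q6, q7}; fixed.
Sat(EG done) = {q6, q7}
AF (EG done): least fixpoint, start Z0 = {q6, q7}, add states with every successor in Z. Already a fixed point.
Sat(AF (EG done)) = {q6, q7}
q7 ∈ Sat(AF (EG done)) = {q6, q7}, so the formula holds at q7.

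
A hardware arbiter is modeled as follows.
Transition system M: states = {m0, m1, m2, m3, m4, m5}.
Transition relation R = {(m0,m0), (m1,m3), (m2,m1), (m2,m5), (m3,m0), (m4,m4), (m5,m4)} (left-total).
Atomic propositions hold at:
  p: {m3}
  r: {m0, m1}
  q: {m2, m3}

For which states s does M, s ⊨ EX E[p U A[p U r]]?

{m0, m1, m2, m3}

A[p U r]: least fixpoint, start Z0 = Sat(r) = {m0, m1}, add states in Sat(p) with every successor in Z. Z1 = {m0, m1, m3}; fixed.
Sat(A[p U r]) = {m0, m1, m3}
E[p U A[p U r]]: least fixpoint, start Z0 = Sat(A[p U r]) = {m0, m1, m3}, add states in Sat(p) with some successor in Z. Already a fixed point.
Sat(E[p U A[p U r]]) = {m0, m1, m3}
Sat(EX E[p U A[p U r]]) = {s : some successor in {m0, m1, m3}} = {m0, m1, m2, m3}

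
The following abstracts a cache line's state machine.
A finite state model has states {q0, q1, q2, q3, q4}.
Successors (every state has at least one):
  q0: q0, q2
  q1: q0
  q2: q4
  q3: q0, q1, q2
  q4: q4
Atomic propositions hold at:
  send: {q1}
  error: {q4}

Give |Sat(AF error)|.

2

AF error: least fixpoint, start Z0 = {q4}, add states with every successor in Z. Z1 = {q2, q4}; fixed.
Sat(AF error) = {q2, q4}
|Sat(AF error)| = |{q2, q4}| = 2.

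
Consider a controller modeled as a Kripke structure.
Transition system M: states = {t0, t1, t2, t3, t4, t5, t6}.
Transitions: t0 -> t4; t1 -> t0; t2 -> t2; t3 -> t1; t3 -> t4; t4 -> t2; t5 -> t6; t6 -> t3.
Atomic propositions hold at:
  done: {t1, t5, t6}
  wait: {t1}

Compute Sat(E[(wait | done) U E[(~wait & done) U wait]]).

{t1}

Sat(wait | done) = {t1, t5, t6}
Sat(~wait) = {t0, t2, t3, t4, t5, t6}
Sat(~wait & done) = {t5, t6}
E[(~wait & done) U wait]: least fixpoint, start Z0 = Sat(wait) = {t1}, add states in Sat(~wait & done) with some successor in Z. Already a fixed point.
Sat(E[(~wait & done) U wait]) = {t1}
E[(wait | done) U E[(~wait & done) U wait]]: least fixpoint, start Z0 = Sat(E[(~wait & done) U wait]) = {t1}, add states in Sat(wait | done) with some successor in Z. Already a fixed point.
Sat(E[(wait | done) U E[(~wait & done) U wait]]) = {t1}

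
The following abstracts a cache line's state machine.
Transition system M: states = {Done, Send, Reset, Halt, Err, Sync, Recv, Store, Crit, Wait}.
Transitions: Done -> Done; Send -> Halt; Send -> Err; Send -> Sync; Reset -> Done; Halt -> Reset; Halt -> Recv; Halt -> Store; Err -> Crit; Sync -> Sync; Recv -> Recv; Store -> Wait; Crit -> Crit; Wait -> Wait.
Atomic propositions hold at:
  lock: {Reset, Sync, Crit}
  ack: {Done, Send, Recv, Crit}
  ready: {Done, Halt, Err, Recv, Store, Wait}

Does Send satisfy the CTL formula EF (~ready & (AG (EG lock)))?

Sat(~ready) = {Send, Reset, Sync, Crit}
EG lock: greatest fixpoint, start Z0 = {Reset, Sync, Crit}, keep only states in Sat with some successor in Z. Z1 = {Sync, Crit}; fixed.
Sat(EG lock) = {Sync, Crit}
AG (EG lock): greatest fixpoint, start Z0 = {Sync, Crit}, keep only states in Sat with every successor in Z. Already a fixed point.
Sat(AG (EG lock)) = {Sync, Crit}
Sat(~ready & (AG (EG lock))) = {Sync, Crit}
EF (~ready & (AG (EG lock))): least fixpoint, start Z0 = {Sync, Crit}, add states with some successor in Z. Z1 = {Send, Err, Sync, Crit}; fixed.
Sat(EF (~ready & (AG (EG lock)))) = {Send, Err, Sync, Crit}
Send ∈ Sat(EF (~ready & (AG (EG lock)))) = {Send, Err, Sync, Crit}, so the formula holds at Send.

Yes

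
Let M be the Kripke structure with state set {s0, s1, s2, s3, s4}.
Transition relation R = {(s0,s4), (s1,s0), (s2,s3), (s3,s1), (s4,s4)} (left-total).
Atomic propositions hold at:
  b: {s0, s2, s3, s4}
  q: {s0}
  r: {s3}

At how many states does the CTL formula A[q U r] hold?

1

A[q U r]: least fixpoint, start Z0 = Sat(r) = {s3}, add states in Sat(q) with every successor in Z. Already a fixed point.
Sat(A[q U r]) = {s3}
|Sat(A[q U r])| = |{s3}| = 1.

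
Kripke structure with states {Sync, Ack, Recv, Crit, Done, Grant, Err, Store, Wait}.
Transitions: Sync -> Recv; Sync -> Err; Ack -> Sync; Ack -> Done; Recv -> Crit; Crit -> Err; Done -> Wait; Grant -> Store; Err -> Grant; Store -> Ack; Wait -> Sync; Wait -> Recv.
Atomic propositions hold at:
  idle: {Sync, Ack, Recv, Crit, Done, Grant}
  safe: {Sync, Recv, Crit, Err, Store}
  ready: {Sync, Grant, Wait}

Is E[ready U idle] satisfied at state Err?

No

E[ready U idle]: least fixpoint, start Z0 = Sat(idle) = {Sync, Ack, Recv, Crit, Done, Grant}, add states in Sat(ready) with some successor in Z. Z1 = {Sync, Ack, Recv, Crit, Done, Grant, Wait}; fixed.
Sat(E[ready U idle]) = {Sync, Ack, Recv, Crit, Done, Grant, Wait}
Err ∉ Sat(E[ready U idle]) = {Sync, Ack, Recv, Crit, Done, Grant, Wait}, so the formula does not hold at Err.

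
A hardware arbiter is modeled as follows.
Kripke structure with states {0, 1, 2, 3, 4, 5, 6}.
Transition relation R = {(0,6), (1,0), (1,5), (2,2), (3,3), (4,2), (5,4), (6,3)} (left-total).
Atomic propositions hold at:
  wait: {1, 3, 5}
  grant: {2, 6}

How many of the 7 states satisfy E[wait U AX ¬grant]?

Sat(¬grant) = {0, 1, 3, 4, 5}
Sat(AX ¬grant) = {s : every successor in {0, 1, 3, 4, 5}} = {1, 3, 5, 6}
E[wait U AX ¬grant]: least fixpoint, start Z0 = Sat(AX ¬grant) = {1, 3, 5, 6}, add states in Sat(wait) with some successor in Z. Already a fixed point.
Sat(E[wait U AX ¬grant]) = {1, 3, 5, 6}
|Sat(E[wait U AX ¬grant])| = |{1, 3, 5, 6}| = 4.

4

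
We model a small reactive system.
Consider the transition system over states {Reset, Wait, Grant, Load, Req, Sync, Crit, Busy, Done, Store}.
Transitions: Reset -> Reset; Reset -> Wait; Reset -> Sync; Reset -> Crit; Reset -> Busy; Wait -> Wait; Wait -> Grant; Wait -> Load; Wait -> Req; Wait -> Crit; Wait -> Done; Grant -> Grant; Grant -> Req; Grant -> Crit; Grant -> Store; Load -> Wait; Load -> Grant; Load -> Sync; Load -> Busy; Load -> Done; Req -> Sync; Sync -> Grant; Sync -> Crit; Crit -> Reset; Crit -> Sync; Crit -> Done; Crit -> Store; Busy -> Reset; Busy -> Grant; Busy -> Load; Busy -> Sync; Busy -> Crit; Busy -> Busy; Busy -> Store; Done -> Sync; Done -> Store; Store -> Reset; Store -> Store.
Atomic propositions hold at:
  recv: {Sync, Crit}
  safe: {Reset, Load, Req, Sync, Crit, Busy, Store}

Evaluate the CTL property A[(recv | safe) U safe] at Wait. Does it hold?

No

Sat(recv | safe) = {Reset, Load, Req, Sync, Crit, Busy, Store}
A[(recv | safe) U safe]: least fixpoint, start Z0 = Sat(safe) = {Reset, Load, Req, Sync, Crit, Busy, Store}, add states in Sat(recv | safe) with every successor in Z. Already a fixed point.
Sat(A[(recv | safe) U safe]) = {Reset, Load, Req, Sync, Crit, Busy, Store}
Wait ∉ Sat(A[(recv | safe) U safe]) = {Reset, Load, Req, Sync, Crit, Busy, Store}, so the formula does not hold at Wait.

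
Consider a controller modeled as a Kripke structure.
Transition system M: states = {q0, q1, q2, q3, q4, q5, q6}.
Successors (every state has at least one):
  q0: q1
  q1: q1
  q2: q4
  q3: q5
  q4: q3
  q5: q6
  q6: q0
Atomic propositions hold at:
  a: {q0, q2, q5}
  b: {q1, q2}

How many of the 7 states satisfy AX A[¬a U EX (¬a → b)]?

Sat(¬a) = {q1, q3, q4, q6}
Sat(¬a → b) = {q0, q1, q2, q5}
Sat(EX (¬a → b)) = {s : some successor in {q0, q1, q2, q5}} = {q0, q1, q3, q6}
A[¬a U EX (¬a → b)]: least fixpoint, start Z0 = Sat(EX (¬a → b)) = {q0, q1, q3, q6}, add states in Sat(¬a) with every successor in Z. Z1 = {q0, q1, q3, q4, q6}; fixed.
Sat(A[¬a U EX (¬a → b)]) = {q0, q1, q3, q4, q6}
Sat(AX A[¬a U EX (¬a → b)]) = {s : every successor in {q0, q1, q3, q4, q6}} = {q0, q1, q2, q4, q5, q6}
|Sat(AX A[¬a U EX (¬a → b)])| = |{q0, q1, q2, q4, q5, q6}| = 6.

6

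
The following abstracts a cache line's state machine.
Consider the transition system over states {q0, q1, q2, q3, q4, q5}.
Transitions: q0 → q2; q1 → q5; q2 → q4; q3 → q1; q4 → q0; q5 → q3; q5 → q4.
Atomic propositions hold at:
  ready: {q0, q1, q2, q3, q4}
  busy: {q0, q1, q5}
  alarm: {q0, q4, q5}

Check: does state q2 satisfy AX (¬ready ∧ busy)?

No

Sat(¬ready) = {q5}
Sat(¬ready ∧ busy) = {q5}
Sat(AX (¬ready ∧ busy)) = {s : every successor in {q5}} = {q1}
q2 ∉ Sat(AX (¬ready ∧ busy)) = {q1}, so the formula does not hold at q2.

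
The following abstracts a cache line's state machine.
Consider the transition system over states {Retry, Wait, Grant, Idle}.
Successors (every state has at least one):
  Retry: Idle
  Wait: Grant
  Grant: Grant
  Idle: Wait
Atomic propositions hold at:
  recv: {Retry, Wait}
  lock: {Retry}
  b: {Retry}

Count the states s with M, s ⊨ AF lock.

AF lock: least fixpoint, start Z0 = {Retry}, add states with every successor in Z. Already a fixed point.
Sat(AF lock) = {Retry}
|Sat(AF lock)| = |{Retry}| = 1.

1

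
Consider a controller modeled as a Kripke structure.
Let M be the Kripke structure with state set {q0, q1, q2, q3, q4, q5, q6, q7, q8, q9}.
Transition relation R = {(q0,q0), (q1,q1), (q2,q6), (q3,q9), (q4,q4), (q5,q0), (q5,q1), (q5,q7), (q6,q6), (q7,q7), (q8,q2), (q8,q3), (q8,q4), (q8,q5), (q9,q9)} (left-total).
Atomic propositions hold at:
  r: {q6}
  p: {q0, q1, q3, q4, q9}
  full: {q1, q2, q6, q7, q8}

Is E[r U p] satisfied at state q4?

Yes

E[r U p]: least fixpoint, start Z0 = Sat(p) = {q0, q1, q3, q4, q9}, add states in Sat(r) with some successor in Z. Already a fixed point.
Sat(E[r U p]) = {q0, q1, q3, q4, q9}
q4 ∈ Sat(E[r U p]) = {q0, q1, q3, q4, q9}, so the formula holds at q4.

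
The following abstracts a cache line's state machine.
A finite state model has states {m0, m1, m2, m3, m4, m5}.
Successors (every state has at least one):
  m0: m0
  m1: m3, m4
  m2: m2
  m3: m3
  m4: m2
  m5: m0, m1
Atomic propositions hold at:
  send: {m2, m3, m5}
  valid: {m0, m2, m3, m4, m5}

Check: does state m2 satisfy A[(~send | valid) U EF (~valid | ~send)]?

No

Sat(~send) = {m0, m1, m4}
Sat(~send | valid) = {m0, m1, m2, m3, m4, m5}
Sat(~valid) = {m1}
Sat(~valid | ~send) = {m0, m1, m4}
EF (~valid | ~send): least fixpoint, start Z0 = {m0, m1, m4}, add states with some successor in Z. Z1 = {m0, m1, m4, m5}; fixed.
Sat(EF (~valid | ~send)) = {m0, m1, m4, m5}
A[(~send | valid) U EF (~valid | ~send)]: least fixpoint, start Z0 = Sat(EF (~valid | ~send)) = {m0, m1, m4, m5}, add states in Sat(~send | valid) with every successor in Z. Already a fixed point.
Sat(A[(~send | valid) U EF (~valid | ~send)]) = {m0, m1, m4, m5}
m2 ∉ Sat(A[(~send | valid) U EF (~valid | ~send)]) = {m0, m1, m4, m5}, so the formula does not hold at m2.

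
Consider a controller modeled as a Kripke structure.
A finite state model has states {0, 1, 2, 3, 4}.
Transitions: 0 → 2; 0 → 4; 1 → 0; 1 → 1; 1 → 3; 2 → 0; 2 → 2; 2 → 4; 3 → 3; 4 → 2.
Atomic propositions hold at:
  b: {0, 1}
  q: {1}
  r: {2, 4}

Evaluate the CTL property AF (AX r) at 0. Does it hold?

Yes

Sat(AX r) = {s : every successor in {2, 4}} = {0, 4}
AF (AX r): least fixpoint, start Z0 = {0, 4}, add states with every successor in Z. Already a fixed point.
Sat(AF (AX r)) = {0, 4}
0 ∈ Sat(AF (AX r)) = {0, 4}, so the formula holds at 0.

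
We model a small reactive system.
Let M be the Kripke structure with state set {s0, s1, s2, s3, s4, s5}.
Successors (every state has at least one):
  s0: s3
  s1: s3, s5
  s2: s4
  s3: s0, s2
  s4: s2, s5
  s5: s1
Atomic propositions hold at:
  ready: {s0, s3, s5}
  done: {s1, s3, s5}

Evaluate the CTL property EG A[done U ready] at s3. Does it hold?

Yes

A[done U ready]: least fixpoint, start Z0 = Sat(ready) = {s0, s3, s5}, add states in Sat(done) with every successor in Z. Z1 = {s0, s1, s3, s5}; fixed.
Sat(A[done U ready]) = {s0, s1, s3, s5}
EG A[done U ready]: greatest fixpoint, start Z0 = {s0, s1, s3, s5}, keep only states in Sat with some successor in Z. Already a fixed point.
Sat(EG A[done U ready]) = {s0, s1, s3, s5}
s3 ∈ Sat(EG A[done U ready]) = {s0, s1, s3, s5}, so the formula holds at s3.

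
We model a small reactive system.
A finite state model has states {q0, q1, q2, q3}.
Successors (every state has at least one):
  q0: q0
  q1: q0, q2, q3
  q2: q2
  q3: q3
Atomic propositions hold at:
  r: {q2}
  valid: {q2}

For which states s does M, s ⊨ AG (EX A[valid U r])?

A[valid U r]: least fixpoint, start Z0 = Sat(r) = {q2}, add states in Sat(valid) with every successor in Z. Already a fixed point.
Sat(A[valid U r]) = {q2}
Sat(EX A[valid U r]) = {s : some successor in {q2}} = {q1, q2}
AG (EX A[valid U r]): greatest fixpoint, start Z0 = {q1, q2}, keep only states in Sat with every successor in Z. Z1 = {q2}; fixed.
Sat(AG (EX A[valid U r])) = {q2}

{q2}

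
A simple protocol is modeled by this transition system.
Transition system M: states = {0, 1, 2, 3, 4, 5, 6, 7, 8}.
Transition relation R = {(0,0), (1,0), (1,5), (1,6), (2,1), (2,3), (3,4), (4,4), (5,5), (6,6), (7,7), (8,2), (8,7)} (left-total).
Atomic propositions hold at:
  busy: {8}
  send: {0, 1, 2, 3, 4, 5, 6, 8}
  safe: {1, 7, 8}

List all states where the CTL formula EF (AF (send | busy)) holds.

{0, 1, 2, 3, 4, 5, 6, 8}

Sat(send | busy) = {0, 1, 2, 3, 4, 5, 6, 8}
AF (send | busy): least fixpoint, start Z0 = {0, 1, 2, 3, 4, 5, 6, 8}, add states with every successor in Z. Already a fixed point.
Sat(AF (send | busy)) = {0, 1, 2, 3, 4, 5, 6, 8}
EF (AF (send | busy)): least fixpoint, start Z0 = {0, 1, 2, 3, 4, 5, 6, 8}, add states with some successor in Z. Already a fixed point.
Sat(EF (AF (send | busy))) = {0, 1, 2, 3, 4, 5, 6, 8}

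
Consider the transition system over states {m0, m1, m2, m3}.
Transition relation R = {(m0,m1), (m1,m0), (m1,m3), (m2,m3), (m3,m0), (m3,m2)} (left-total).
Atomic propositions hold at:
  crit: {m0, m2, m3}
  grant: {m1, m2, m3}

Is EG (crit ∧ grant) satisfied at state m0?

Sat(crit ∧ grant) = {m2, m3}
EG (crit ∧ grant): greatest fixpoint, start Z0 = {m2, m3}, keep only states in Sat with some successor in Z. Already a fixed point.
Sat(EG (crit ∧ grant)) = {m2, m3}
m0 ∉ Sat(EG (crit ∧ grant)) = {m2, m3}, so the formula does not hold at m0.

No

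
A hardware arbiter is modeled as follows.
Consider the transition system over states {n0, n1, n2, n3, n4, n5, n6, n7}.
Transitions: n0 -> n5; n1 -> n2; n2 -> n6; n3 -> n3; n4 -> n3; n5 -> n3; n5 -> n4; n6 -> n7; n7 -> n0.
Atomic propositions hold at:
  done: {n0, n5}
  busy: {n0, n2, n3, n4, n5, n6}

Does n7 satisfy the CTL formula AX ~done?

Sat(~done) = {n1, n2, n3, n4, n6, n7}
Sat(AX ~done) = {s : every successor in {n1, n2, n3, n4, n6, n7}} = {n1, n2, n3, n4, n5, n6}
n7 ∉ Sat(AX ~done) = {n1, n2, n3, n4, n5, n6}, so the formula does not hold at n7.

No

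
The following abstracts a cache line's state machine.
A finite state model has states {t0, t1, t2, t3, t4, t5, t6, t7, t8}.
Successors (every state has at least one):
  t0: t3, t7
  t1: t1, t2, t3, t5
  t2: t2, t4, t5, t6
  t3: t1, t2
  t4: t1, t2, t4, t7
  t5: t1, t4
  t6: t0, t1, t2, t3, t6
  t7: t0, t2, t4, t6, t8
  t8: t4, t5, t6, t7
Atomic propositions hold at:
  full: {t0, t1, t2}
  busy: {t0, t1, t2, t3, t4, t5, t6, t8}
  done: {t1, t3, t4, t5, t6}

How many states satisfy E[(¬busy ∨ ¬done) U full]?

5

Sat(¬busy) = {t7}
Sat(¬done) = {t0, t2, t7, t8}
Sat(¬busy ∨ ¬done) = {t0, t2, t7, t8}
E[(¬busy ∨ ¬done) U full]: least fixpoint, start Z0 = Sat(full) = {t0, t1, t2}, add states in Sat(¬busy ∨ ¬done) with some successor in Z. Z1 = {t0, t1, t2, t7}; Z2 = {t0, t1, t2, t7, t8}; fixed.
Sat(E[(¬busy ∨ ¬done) U full]) = {t0, t1, t2, t7, t8}
|Sat(E[(¬busy ∨ ¬done) U full])| = |{t0, t1, t2, t7, t8}| = 5.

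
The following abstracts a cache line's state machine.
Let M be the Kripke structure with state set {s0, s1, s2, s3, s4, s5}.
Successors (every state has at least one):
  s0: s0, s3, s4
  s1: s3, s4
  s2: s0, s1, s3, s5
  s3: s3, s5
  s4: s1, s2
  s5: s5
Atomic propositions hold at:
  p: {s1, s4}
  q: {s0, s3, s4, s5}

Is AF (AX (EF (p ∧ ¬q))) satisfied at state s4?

Sat(¬q) = {s1, s2}
Sat(p ∧ ¬q) = {s1}
EF (p ∧ ¬q): least fixpoint, start Z0 = {s1}, add states with some successor in Z. Z1 = {s1, s2, s4}; Z2 = {s0, s1, s2, s4}; fixed.
Sat(EF (p ∧ ¬q)) = {s0, s1, s2, s4}
Sat(AX (EF (p ∧ ¬q))) = {s : every successor in {s0, s1, s2, s4}} = {s4}
AF (AX (EF (p ∧ ¬q))): least fixpoint, start Z0 = {s4}, add states with every successor in Z. Already a fixed point.
Sat(AF (AX (EF (p ∧ ¬q)))) = {s4}
s4 ∈ Sat(AF (AX (EF (p ∧ ¬q)))) = {s4}, so the formula holds at s4.

Yes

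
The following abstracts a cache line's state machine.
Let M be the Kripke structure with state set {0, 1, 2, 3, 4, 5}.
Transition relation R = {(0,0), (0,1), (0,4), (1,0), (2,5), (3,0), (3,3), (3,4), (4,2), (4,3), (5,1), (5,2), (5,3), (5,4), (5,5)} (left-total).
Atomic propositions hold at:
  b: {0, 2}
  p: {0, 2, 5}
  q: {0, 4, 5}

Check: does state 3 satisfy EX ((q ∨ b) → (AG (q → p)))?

Sat(q ∨ b) = {0, 2, 4, 5}
Sat(q → p) = {0, 1, 2, 3, 5}
AG (q → p): greatest fixpoint, start Z0 = {0, 1, 2, 3, 5}, keep only states in Sat with every successor in Z. Z1 = {1, 2}; Z2 = ∅; fixed.
Sat(AG (q → p)) = ∅
Sat((q ∨ b) → (AG (q → p))) = {1, 3}
Sat(EX ((q ∨ b) → (AG (q → p)))) = {s : some successor in {1, 3}} = {0, 3, 4, 5}
3 ∈ Sat(EX ((q ∨ b) → (AG (q → p)))) = {0, 3, 4, 5}, so the formula holds at 3.

Yes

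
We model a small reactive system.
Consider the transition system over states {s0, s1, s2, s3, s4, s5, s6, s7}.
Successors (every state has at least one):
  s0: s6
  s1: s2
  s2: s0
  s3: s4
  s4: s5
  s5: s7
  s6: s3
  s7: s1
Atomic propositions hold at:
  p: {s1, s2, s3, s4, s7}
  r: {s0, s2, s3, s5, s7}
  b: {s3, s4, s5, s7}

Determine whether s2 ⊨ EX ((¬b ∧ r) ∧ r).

Sat(¬b) = {s0, s1, s2, s6}
Sat(¬b ∧ r) = {s0, s2}
Sat((¬b ∧ r) ∧ r) = {s0, s2}
Sat(EX ((¬b ∧ r) ∧ r)) = {s : some successor in {s0, s2}} = {s1, s2}
s2 ∈ Sat(EX ((¬b ∧ r) ∧ r)) = {s1, s2}, so the formula holds at s2.

Yes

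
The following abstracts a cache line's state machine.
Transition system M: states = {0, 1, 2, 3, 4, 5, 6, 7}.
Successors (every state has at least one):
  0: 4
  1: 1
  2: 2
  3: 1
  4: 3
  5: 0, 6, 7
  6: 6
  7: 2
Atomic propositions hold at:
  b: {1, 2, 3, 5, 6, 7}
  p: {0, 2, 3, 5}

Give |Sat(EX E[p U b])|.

7

E[p U b]: least fixpoint, start Z0 = Sat(b) = {1, 2, 3, 5, 6, 7}, add states in Sat(p) with some successor in Z. Already a fixed point.
Sat(E[p U b]) = {1, 2, 3, 5, 6, 7}
Sat(EX E[p U b]) = {s : some successor in {1, 2, 3, 5, 6, 7}} = {1, 2, 3, 4, 5, 6, 7}
|Sat(EX E[p U b])| = |{1, 2, 3, 4, 5, 6, 7}| = 7.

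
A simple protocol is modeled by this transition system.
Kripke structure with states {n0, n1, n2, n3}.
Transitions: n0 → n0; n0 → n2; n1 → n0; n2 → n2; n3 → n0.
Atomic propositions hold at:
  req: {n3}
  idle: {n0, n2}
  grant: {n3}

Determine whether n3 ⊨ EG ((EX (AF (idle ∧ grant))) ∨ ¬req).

Sat(idle ∧ grant) = ∅
AF (idle ∧ grant): least fixpoint, start Z0 = ∅, add states with every successor in Z. Already a fixed point.
Sat(AF (idle ∧ grant)) = ∅
Sat(EX (AF (idle ∧ grant))) = {s : some successor in ∅} = ∅
Sat(¬req) = {n0, n1, n2}
Sat((EX (AF (idle ∧ grant))) ∨ ¬req) = {n0, n1, n2}
EG ((EX (AF (idle ∧ grant))) ∨ ¬req): greatest fixpoint, start Z0 = {n0, n1, n2}, keep only states in Sat with some successor in Z. Already a fixed point.
Sat(EG ((EX (AF (idle ∧ grant))) ∨ ¬req)) = {n0, n1, n2}
n3 ∉ Sat(EG ((EX (AF (idle ∧ grant))) ∨ ¬req)) = {n0, n1, n2}, so the formula does not hold at n3.

No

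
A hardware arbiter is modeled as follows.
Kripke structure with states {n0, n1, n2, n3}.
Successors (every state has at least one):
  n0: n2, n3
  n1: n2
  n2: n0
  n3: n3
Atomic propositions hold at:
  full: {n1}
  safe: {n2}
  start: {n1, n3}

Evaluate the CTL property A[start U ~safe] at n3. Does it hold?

Sat(~safe) = {n0, n1, n3}
A[start U ~safe]: least fixpoint, start Z0 = Sat(~safe) = {n0, n1, n3}, add states in Sat(start) with every successor in Z. Already a fixed point.
Sat(A[start U ~safe]) = {n0, n1, n3}
n3 ∈ Sat(A[start U ~safe]) = {n0, n1, n3}, so the formula holds at n3.

Yes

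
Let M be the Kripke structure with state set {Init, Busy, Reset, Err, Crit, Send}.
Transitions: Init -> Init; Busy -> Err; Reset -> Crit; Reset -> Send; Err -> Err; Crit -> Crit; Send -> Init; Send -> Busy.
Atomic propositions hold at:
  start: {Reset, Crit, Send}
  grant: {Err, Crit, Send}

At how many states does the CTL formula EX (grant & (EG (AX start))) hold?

Sat(AX start) = {s : every successor in {Reset, Crit, Send}} = {Reset, Crit}
EG (AX start): greatest fixpoint, start Z0 = {Reset, Crit}, keep only states in Sat with some successor in Z. Already a fixed point.
Sat(EG (AX start)) = {Reset, Crit}
Sat(grant & (EG (AX start))) = {Crit}
Sat(EX (grant & (EG (AX start)))) = {s : some successor in {Crit}} = {Reset, Crit}
|Sat(EX (grant & (EG (AX start))))| = |{Reset, Crit}| = 2.

2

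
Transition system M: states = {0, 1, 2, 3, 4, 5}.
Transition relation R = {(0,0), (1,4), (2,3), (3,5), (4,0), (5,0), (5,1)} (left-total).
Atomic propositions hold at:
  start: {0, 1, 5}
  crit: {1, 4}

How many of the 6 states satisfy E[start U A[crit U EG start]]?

EG start: greatest fixpoint, start Z0 = {0, 1, 5}, keep only states in Sat with some successor in Z. Z1 = {0, 5}; fixed.
Sat(EG start) = {0, 5}
A[crit U EG start]: least fixpoint, start Z0 = Sat(EG start) = {0, 5}, add states in Sat(crit) with every successor in Z. Z1 = {0, 4, 5}; Z2 = {0, 1, 4, 5}; fixed.
Sat(A[crit U EG start]) = {0, 1, 4, 5}
E[start U A[crit U EG start]]: least fixpoint, start Z0 = Sat(A[crit U EG start]) = {0, 1, 4, 5}, add states in Sat(start) with some successor in Z. Already a fixed point.
Sat(E[start U A[crit U EG start]]) = {0, 1, 4, 5}
|Sat(E[start U A[crit U EG start]])| = |{0, 1, 4, 5}| = 4.

4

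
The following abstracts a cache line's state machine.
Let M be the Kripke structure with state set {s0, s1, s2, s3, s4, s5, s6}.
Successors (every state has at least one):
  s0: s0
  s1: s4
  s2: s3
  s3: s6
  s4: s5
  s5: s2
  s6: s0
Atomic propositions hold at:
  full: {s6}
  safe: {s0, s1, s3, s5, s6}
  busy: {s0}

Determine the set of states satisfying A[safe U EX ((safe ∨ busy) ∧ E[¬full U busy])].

{s0, s3, s6}

Sat(safe ∨ busy) = {s0, s1, s3, s5, s6}
Sat(¬full) = {s0, s1, s2, s3, s4, s5}
E[¬full U busy]: least fixpoint, start Z0 = Sat(busy) = {s0}, add states in Sat(¬full) with some successor in Z. Already a fixed point.
Sat(E[¬full U busy]) = {s0}
Sat((safe ∨ busy) ∧ E[¬full U busy]) = {s0}
Sat(EX ((safe ∨ busy) ∧ E[¬full U busy])) = {s : some successor in {s0}} = {s0, s6}
A[safe U EX ((safe ∨ busy) ∧ E[¬full U busy])]: least fixpoint, start Z0 = Sat(EX ((safe ∨ busy) ∧ E[¬full U busy])) = {s0, s6}, add states in Sat(safe) with every successor in Z. Z1 = {s0, s3, s6}; fixed.
Sat(A[safe U EX ((safe ∨ busy) ∧ E[¬full U busy])]) = {s0, s3, s6}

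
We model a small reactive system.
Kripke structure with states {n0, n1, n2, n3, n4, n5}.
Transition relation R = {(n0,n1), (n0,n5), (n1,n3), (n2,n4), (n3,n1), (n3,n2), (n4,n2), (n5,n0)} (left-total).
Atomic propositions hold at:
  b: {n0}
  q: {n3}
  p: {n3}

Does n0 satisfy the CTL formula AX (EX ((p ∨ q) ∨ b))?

Yes

Sat(p ∨ q) = {n3}
Sat((p ∨ q) ∨ b) = {n0, n3}
Sat(EX ((p ∨ q) ∨ b)) = {s : some successor in {n0, n3}} = {n1, n5}
Sat(AX (EX ((p ∨ q) ∨ b))) = {s : every successor in {n1, n5}} = {n0}
n0 ∈ Sat(AX (EX ((p ∨ q) ∨ b))) = {n0}, so the formula holds at n0.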